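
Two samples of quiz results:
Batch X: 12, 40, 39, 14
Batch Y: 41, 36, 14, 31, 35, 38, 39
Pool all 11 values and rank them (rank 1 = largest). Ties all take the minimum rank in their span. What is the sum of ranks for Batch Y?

39

Sorted (descending): 41, 40, 39, 39, 38, 36, 35, 31, 14, 14, 12
The 2 values of 39 occupy positions 3–4 → each gets rank 3.
The 2 values of 14 occupy positions 9–10 → each gets rank 9.
Batch Y values → pooled ranks: 41→1, 36→6, 14→9, 31→8, 35→7, 38→5, 39→3
Rank sum = 1 + 6 + 9 + 8 + 7 + 5 + 3 = 39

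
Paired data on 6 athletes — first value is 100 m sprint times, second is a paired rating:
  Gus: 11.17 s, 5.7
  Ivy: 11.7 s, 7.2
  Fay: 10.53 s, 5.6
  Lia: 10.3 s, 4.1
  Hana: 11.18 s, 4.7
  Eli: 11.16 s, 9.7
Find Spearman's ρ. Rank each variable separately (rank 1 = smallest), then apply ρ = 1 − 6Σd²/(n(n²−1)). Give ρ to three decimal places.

0.429

Ranks of variable 1: 4, 6, 2, 1, 5, 3
Ranks of variable 2: 4, 5, 3, 1, 2, 6
d = r₁ − r₂: 0, 1, -1, 0, 3, -3
d²: 0, 1, 1, 0, 9, 9; Σd² = 20
ρ = 1 − 6·20/(6·35) = 1 − 120/210 = 0.429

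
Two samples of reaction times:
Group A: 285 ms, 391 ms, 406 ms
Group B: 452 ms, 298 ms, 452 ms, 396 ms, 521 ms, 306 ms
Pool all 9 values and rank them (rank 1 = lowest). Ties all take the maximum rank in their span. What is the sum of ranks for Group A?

11

Sorted (ascending): 285, 298, 306, 391, 396, 406, 452, 452, 521
The 2 values of 452 occupy positions 7–8 → each gets rank 8.
Group A values → pooled ranks: 285→1, 391→4, 406→6
Rank sum = 1 + 4 + 6 = 11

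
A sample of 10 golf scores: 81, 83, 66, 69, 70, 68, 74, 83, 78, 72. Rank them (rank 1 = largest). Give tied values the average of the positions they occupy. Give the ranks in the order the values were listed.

Sorted (descending): 83, 83, 81, 78, 74, 72, 70, 69, 68, 66
The 2 values of 83 occupy positions 1–2 → average rank (1+2)/2 = 1.5.

3, 1.5, 10, 8, 7, 9, 5, 1.5, 4, 6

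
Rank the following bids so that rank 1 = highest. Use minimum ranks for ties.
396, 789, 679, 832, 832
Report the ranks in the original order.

Sorted (descending): 832, 832, 789, 679, 396
The 2 values of 832 occupy positions 1–2 → each gets rank 1.

5, 3, 4, 1, 1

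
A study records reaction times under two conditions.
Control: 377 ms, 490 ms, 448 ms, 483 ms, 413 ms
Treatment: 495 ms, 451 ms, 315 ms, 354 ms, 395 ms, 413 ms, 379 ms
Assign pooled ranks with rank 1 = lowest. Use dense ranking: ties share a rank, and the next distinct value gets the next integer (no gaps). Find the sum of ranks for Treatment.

37

Sorted (ascending): 315, 354, 377, 379, 395, 413, 413, 448, 451, 483, 490, 495
The 2 values of 413 share dense rank 6.
Remaining distinct values take the next consecutive integers.
Treatment values → pooled ranks: 495→11, 451→8, 315→1, 354→2, 395→5, 413→6, 379→4
Rank sum = 11 + 8 + 1 + 2 + 5 + 6 + 4 = 37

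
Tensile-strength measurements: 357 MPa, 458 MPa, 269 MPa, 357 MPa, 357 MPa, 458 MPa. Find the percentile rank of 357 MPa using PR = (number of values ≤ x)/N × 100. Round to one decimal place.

66.7

N = 6.
Strictly below 357: 1. Equal to 357: 3.
PR = 4/6 × 100 = 66.7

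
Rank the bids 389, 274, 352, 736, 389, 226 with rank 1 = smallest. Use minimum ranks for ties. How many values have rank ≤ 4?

5

Sorted (ascending): 226, 274, 352, 389, 389, 736
The 2 values of 389 occupy positions 4–5 → each gets rank 4.
Ranks ≤ 4: {1, 2, 3, 4, 4} → 5 values.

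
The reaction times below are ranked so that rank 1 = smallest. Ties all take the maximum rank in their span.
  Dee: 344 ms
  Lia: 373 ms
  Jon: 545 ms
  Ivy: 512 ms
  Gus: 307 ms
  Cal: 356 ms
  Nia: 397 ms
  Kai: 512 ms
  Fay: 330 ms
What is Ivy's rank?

8

Sorted (ascending): 307, 330, 344, 356, 373, 397, 512, 512, 545
The 2 values of 512 occupy positions 7–8 → each gets rank 8.
Ivy has value 512 ms → rank 8.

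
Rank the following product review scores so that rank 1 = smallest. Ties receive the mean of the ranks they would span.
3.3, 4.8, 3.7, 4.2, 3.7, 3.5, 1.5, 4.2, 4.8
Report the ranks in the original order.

2, 8.5, 4.5, 6.5, 4.5, 3, 1, 6.5, 8.5

Sorted (ascending): 1.5, 3.3, 3.5, 3.7, 3.7, 4.2, 4.2, 4.8, 4.8
The 2 values of 3.7 occupy positions 4–5 → average rank (4+5)/2 = 4.5.
The 2 values of 4.2 occupy positions 6–7 → average rank (6+7)/2 = 6.5.
The 2 values of 4.8 occupy positions 8–9 → average rank (8+9)/2 = 8.5.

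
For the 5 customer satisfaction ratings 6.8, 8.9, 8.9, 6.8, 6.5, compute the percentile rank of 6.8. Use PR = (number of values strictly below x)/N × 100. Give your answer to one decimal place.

N = 5.
Strictly below 6.8: 1. Equal to 6.8: 2.
PR = 1/5 × 100 = 20.0

20.0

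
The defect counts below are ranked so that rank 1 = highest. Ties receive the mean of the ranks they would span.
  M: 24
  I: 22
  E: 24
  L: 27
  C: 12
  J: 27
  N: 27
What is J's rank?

2

Sorted (descending): 27, 27, 27, 24, 24, 22, 12
The 3 values of 27 occupy positions 1–3 → average rank 2.
The 2 values of 24 occupy positions 4–5 → average rank (4+5)/2 = 4.5.
J has value 27 → rank 2.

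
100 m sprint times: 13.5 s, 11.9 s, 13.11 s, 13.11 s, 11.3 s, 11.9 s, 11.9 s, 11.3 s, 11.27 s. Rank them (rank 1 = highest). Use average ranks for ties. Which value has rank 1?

Sorted (descending): 13.5, 13.11, 13.11, 11.9, 11.9, 11.9, 11.3, 11.3, 11.27
The 2 values of 13.11 occupy positions 2–3 → average rank (2+3)/2 = 2.5.
The 3 values of 11.9 occupy positions 4–6 → average rank 5.
The 2 values of 11.3 occupy positions 7–8 → average rank (7+8)/2 = 7.5.
Rank 1 → value 13.5.

13.5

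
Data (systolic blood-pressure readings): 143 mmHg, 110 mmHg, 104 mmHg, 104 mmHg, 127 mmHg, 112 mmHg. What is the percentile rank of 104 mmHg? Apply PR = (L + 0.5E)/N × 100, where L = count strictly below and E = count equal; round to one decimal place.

N = 6.
Strictly below 104: 0. Equal to 104: 2.
PR = (0 + 0.5·2)/6 × 100 = 16.7

16.7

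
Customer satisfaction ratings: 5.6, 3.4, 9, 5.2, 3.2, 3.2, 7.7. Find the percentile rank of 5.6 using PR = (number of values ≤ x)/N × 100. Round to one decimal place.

N = 7.
Strictly below 5.6: 4. Equal to 5.6: 1.
PR = 5/7 × 100 = 71.4

71.4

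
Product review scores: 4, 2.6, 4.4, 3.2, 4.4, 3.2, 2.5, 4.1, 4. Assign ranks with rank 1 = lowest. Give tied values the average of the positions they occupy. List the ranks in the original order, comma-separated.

5.5, 2, 8.5, 3.5, 8.5, 3.5, 1, 7, 5.5

Sorted (ascending): 2.5, 2.6, 3.2, 3.2, 4, 4, 4.1, 4.4, 4.4
The 2 values of 3.2 occupy positions 3–4 → average rank (3+4)/2 = 3.5.
The 2 values of 4 occupy positions 5–6 → average rank (5+6)/2 = 5.5.
The 2 values of 4.4 occupy positions 8–9 → average rank (8+9)/2 = 8.5.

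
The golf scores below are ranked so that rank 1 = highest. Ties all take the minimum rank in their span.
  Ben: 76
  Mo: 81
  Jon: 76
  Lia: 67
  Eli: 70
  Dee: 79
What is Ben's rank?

Sorted (descending): 81, 79, 76, 76, 70, 67
The 2 values of 76 occupy positions 3–4 → each gets rank 3.
Ben has value 76 → rank 3.

3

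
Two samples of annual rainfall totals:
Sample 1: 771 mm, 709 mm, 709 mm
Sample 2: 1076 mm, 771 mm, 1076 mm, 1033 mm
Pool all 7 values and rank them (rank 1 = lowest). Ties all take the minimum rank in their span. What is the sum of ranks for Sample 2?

Sorted (ascending): 709, 709, 771, 771, 1033, 1076, 1076
The 2 values of 709 occupy positions 1–2 → each gets rank 1.
The 2 values of 771 occupy positions 3–4 → each gets rank 3.
The 2 values of 1076 occupy positions 6–7 → each gets rank 6.
Sample 2 values → pooled ranks: 1076→6, 771→3, 1076→6, 1033→5
Rank sum = 6 + 3 + 6 + 5 = 20

20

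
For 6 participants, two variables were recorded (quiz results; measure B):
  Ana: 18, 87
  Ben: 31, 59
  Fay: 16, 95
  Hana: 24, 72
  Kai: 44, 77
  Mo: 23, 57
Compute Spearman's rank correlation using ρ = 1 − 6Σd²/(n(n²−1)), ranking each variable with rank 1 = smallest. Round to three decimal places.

-0.486

Ranks of variable 1: 2, 5, 1, 4, 6, 3
Ranks of variable 2: 5, 2, 6, 3, 4, 1
d = r₁ − r₂: -3, 3, -5, 1, 2, 2
d²: 9, 9, 25, 1, 4, 4; Σd² = 52
ρ = 1 − 6·52/(6·35) = 1 − 312/210 = -0.486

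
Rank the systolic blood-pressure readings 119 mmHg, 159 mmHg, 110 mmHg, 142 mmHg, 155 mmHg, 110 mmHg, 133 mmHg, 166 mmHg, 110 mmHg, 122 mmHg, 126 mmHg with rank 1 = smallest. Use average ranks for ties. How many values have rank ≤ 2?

3

Sorted (ascending): 110, 110, 110, 119, 122, 126, 133, 142, 155, 159, 166
The 3 values of 110 occupy positions 1–3 → average rank 2.
Ranks ≤ 2: {2, 2, 2} → 3 values.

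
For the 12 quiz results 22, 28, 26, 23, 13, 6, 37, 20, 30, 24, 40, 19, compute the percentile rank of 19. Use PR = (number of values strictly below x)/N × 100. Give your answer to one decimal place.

16.7

N = 12.
Strictly below 19: 2. Equal to 19: 1.
PR = 2/12 × 100 = 16.7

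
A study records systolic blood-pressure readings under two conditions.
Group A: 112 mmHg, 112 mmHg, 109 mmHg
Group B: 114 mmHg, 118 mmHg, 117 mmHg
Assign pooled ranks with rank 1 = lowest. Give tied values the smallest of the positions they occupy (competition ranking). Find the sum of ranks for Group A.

5

Sorted (ascending): 109, 112, 112, 114, 117, 118
The 2 values of 112 occupy positions 2–3 → each gets rank 2.
Group A values → pooled ranks: 112→2, 112→2, 109→1
Rank sum = 2 + 2 + 1 = 5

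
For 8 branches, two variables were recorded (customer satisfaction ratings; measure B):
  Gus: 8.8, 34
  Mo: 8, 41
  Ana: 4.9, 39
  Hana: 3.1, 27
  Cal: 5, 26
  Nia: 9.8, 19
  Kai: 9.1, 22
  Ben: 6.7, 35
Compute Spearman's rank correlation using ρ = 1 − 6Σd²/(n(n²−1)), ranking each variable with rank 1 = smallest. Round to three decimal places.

Ranks of variable 1: 6, 5, 2, 1, 3, 8, 7, 4
Ranks of variable 2: 5, 8, 7, 4, 3, 1, 2, 6
d = r₁ − r₂: 1, -3, -5, -3, 0, 7, 5, -2
d²: 1, 9, 25, 9, 0, 49, 25, 4; Σd² = 122
ρ = 1 − 6·122/(8·63) = 1 − 732/504 = -0.452

-0.452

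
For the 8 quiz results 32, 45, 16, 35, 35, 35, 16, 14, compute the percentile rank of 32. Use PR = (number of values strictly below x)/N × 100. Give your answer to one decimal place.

N = 8.
Strictly below 32: 3. Equal to 32: 1.
PR = 3/8 × 100 = 37.5

37.5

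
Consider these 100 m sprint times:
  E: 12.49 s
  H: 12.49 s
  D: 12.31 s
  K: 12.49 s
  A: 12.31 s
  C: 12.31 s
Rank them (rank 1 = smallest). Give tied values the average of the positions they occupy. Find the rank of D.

Sorted (ascending): 12.31, 12.31, 12.31, 12.49, 12.49, 12.49
The 3 values of 12.31 occupy positions 1–3 → average rank 2.
The 3 values of 12.49 occupy positions 4–6 → average rank 5.
D has value 12.31 s → rank 2.

2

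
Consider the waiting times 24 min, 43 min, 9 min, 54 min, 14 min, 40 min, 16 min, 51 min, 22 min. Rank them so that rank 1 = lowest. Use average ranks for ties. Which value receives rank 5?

Sorted (ascending): 9, 14, 16, 22, 24, 40, 43, 51, 54
No ties — each value takes its position as its rank.
Rank 5 → value 24.

24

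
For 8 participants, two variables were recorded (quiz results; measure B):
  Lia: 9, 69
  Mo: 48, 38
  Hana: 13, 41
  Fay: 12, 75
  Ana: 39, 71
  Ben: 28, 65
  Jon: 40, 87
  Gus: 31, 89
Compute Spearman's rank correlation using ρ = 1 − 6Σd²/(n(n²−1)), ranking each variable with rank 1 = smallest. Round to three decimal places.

Ranks of variable 1: 1, 8, 3, 2, 6, 4, 7, 5
Ranks of variable 2: 4, 1, 2, 6, 5, 3, 7, 8
d = r₁ − r₂: -3, 7, 1, -4, 1, 1, 0, -3
d²: 9, 49, 1, 16, 1, 1, 0, 9; Σd² = 86
ρ = 1 − 6·86/(8·63) = 1 − 516/504 = -0.024

-0.024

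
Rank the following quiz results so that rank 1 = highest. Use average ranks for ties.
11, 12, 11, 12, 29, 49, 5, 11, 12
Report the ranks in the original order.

7, 4, 7, 4, 2, 1, 9, 7, 4

Sorted (descending): 49, 29, 12, 12, 12, 11, 11, 11, 5
The 3 values of 12 occupy positions 3–5 → average rank 4.
The 3 values of 11 occupy positions 6–8 → average rank 7.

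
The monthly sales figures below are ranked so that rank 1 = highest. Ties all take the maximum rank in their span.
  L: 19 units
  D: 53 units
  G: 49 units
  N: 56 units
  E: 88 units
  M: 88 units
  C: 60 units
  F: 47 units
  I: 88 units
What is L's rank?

9

Sorted (descending): 88, 88, 88, 60, 56, 53, 49, 47, 19
The 3 values of 88 occupy positions 1–3 → each gets rank 3.
L has value 19 units → rank 9.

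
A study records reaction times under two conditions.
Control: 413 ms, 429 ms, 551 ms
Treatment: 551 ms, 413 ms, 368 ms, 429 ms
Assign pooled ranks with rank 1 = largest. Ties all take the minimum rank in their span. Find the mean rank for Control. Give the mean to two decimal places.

3.00

Sorted (descending): 551, 551, 429, 429, 413, 413, 368
The 2 values of 551 occupy positions 1–2 → each gets rank 1.
The 2 values of 429 occupy positions 3–4 → each gets rank 3.
The 2 values of 413 occupy positions 5–6 → each gets rank 5.
Control values → pooled ranks: 413→5, 429→3, 551→1
Mean rank = (5 + 3 + 1) / 3 = 3.00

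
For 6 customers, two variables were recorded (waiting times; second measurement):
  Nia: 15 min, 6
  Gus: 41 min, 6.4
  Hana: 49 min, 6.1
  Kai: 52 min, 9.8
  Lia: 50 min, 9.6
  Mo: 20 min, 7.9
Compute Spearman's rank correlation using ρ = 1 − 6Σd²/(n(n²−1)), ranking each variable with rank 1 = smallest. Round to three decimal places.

0.771

Ranks of variable 1: 1, 3, 4, 6, 5, 2
Ranks of variable 2: 1, 3, 2, 6, 5, 4
d = r₁ − r₂: 0, 0, 2, 0, 0, -2
d²: 0, 0, 4, 0, 0, 4; Σd² = 8
ρ = 1 − 6·8/(6·35) = 1 − 48/210 = 0.771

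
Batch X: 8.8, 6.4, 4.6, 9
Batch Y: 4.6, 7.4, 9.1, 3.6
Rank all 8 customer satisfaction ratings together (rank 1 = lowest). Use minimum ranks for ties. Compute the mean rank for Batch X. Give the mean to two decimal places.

Sorted (ascending): 3.6, 4.6, 4.6, 6.4, 7.4, 8.8, 9, 9.1
The 2 values of 4.6 occupy positions 2–3 → each gets rank 2.
Batch X values → pooled ranks: 8.8→6, 6.4→4, 4.6→2, 9→7
Mean rank = (6 + 4 + 2 + 7) / 4 = 4.75

4.75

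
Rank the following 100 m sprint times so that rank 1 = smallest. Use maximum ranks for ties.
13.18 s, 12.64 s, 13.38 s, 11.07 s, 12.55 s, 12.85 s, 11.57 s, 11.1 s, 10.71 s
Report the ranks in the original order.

Sorted (ascending): 10.71, 11.07, 11.1, 11.57, 12.55, 12.64, 12.85, 13.18, 13.38
No ties — each value takes its position as its rank.

8, 6, 9, 2, 5, 7, 4, 3, 1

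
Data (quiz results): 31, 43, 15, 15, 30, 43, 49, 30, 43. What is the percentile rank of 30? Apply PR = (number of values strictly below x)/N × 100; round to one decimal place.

22.2

N = 9.
Strictly below 30: 2. Equal to 30: 2.
PR = 2/9 × 100 = 22.2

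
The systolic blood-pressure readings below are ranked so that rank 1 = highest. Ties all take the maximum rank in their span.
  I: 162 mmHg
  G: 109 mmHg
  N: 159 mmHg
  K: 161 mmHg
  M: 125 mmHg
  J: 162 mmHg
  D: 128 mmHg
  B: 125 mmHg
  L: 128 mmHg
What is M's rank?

8

Sorted (descending): 162, 162, 161, 159, 128, 128, 125, 125, 109
The 2 values of 162 occupy positions 1–2 → each gets rank 2.
The 2 values of 128 occupy positions 5–6 → each gets rank 6.
The 2 values of 125 occupy positions 7–8 → each gets rank 8.
M has value 125 mmHg → rank 8.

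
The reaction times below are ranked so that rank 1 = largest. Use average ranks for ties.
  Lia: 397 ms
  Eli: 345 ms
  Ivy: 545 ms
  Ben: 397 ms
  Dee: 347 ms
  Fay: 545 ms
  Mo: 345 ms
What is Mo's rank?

Sorted (descending): 545, 545, 397, 397, 347, 345, 345
The 2 values of 545 occupy positions 1–2 → average rank (1+2)/2 = 1.5.
The 2 values of 397 occupy positions 3–4 → average rank (3+4)/2 = 3.5.
The 2 values of 345 occupy positions 6–7 → average rank (6+7)/2 = 6.5.
Mo has value 345 ms → rank 6.5.

6.5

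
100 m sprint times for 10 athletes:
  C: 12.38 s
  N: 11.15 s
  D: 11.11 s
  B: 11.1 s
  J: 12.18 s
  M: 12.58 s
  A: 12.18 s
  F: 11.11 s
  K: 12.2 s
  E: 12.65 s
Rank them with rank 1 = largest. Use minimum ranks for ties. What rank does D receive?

8

Sorted (descending): 12.65, 12.58, 12.38, 12.2, 12.18, 12.18, 11.15, 11.11, 11.11, 11.1
The 2 values of 12.18 occupy positions 5–6 → each gets rank 5.
The 2 values of 11.11 occupy positions 8–9 → each gets rank 8.
D has value 11.11 s → rank 8.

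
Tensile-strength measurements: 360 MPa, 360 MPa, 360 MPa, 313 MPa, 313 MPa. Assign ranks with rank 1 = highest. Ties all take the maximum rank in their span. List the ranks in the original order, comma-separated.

3, 3, 3, 5, 5

Sorted (descending): 360, 360, 360, 313, 313
The 3 values of 360 occupy positions 1–3 → each gets rank 3.
The 2 values of 313 occupy positions 4–5 → each gets rank 5.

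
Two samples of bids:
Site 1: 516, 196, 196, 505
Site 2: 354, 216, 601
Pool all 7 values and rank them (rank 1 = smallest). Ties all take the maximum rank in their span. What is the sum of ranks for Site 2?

Sorted (ascending): 196, 196, 216, 354, 505, 516, 601
The 2 values of 196 occupy positions 1–2 → each gets rank 2.
Site 2 values → pooled ranks: 354→4, 216→3, 601→7
Rank sum = 4 + 3 + 7 = 14

14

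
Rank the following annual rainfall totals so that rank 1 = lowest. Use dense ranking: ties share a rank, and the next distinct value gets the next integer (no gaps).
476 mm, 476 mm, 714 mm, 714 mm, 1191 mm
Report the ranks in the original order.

Sorted (ascending): 476, 476, 714, 714, 1191
The 2 values of 476 share dense rank 1.
The 2 values of 714 share dense rank 2.
Remaining distinct values take the next consecutive integers.

1, 1, 2, 2, 3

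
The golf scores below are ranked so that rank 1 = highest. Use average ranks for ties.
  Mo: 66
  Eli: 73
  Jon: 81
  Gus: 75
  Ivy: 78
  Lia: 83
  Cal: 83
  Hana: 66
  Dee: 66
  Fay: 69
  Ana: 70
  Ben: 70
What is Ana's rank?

Sorted (descending): 83, 83, 81, 78, 75, 73, 70, 70, 69, 66, 66, 66
The 2 values of 83 occupy positions 1–2 → average rank (1+2)/2 = 1.5.
The 2 values of 70 occupy positions 7–8 → average rank (7+8)/2 = 7.5.
The 3 values of 66 occupy positions 10–12 → average rank 11.
Ana has value 70 → rank 7.5.

7.5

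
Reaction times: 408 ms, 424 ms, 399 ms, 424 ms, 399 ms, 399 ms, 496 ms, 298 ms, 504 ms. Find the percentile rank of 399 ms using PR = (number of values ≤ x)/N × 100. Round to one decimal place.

44.4

N = 9.
Strictly below 399: 1. Equal to 399: 3.
PR = 4/9 × 100 = 44.4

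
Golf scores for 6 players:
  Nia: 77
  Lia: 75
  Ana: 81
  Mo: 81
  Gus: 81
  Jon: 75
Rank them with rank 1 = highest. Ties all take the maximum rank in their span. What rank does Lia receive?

6

Sorted (descending): 81, 81, 81, 77, 75, 75
The 3 values of 81 occupy positions 1–3 → each gets rank 3.
The 2 values of 75 occupy positions 5–6 → each gets rank 6.
Lia has value 75 → rank 6.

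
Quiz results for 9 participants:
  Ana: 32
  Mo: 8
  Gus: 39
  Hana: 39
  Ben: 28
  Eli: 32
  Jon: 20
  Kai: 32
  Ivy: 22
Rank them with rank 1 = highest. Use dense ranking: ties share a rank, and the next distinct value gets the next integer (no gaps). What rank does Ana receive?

2

Sorted (descending): 39, 39, 32, 32, 32, 28, 22, 20, 8
The 2 values of 39 share dense rank 1.
The 3 values of 32 share dense rank 2.
Remaining distinct values take the next consecutive integers.
Ana has value 32 → rank 2.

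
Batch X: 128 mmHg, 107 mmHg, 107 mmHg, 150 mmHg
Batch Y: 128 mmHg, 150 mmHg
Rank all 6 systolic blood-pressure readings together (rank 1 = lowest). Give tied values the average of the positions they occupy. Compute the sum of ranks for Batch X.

12

Sorted (ascending): 107, 107, 128, 128, 150, 150
The 2 values of 107 occupy positions 1–2 → average rank (1+2)/2 = 1.5.
The 2 values of 128 occupy positions 3–4 → average rank (3+4)/2 = 3.5.
The 2 values of 150 occupy positions 5–6 → average rank (5+6)/2 = 5.5.
Batch X values → pooled ranks: 128→3.5, 107→1.5, 107→1.5, 150→5.5
Rank sum = 3.5 + 1.5 + 1.5 + 5.5 = 12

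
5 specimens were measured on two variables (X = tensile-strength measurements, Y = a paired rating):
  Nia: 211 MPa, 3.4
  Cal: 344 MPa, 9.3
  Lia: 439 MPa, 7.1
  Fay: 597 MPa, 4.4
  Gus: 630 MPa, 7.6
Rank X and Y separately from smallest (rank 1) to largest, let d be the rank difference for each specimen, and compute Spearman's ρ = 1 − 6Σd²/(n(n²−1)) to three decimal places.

0.300

Ranks of variable 1: 1, 2, 3, 4, 5
Ranks of variable 2: 1, 5, 3, 2, 4
d = r₁ − r₂: 0, -3, 0, 2, 1
d²: 0, 9, 0, 4, 1; Σd² = 14
ρ = 1 − 6·14/(5·24) = 1 − 84/120 = 0.300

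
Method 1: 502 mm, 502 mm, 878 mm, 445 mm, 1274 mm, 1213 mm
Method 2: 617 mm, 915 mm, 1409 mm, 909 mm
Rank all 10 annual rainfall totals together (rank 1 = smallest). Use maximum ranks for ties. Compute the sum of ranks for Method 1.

Sorted (ascending): 445, 502, 502, 617, 878, 909, 915, 1213, 1274, 1409
The 2 values of 502 occupy positions 2–3 → each gets rank 3.
Method 1 values → pooled ranks: 502→3, 502→3, 878→5, 445→1, 1274→9, 1213→8
Rank sum = 3 + 3 + 5 + 1 + 9 + 8 = 29

29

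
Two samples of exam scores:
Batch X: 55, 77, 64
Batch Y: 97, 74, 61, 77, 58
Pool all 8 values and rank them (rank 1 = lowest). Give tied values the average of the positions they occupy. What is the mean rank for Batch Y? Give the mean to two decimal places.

Sorted (ascending): 55, 58, 61, 64, 74, 77, 77, 97
The 2 values of 77 occupy positions 6–7 → average rank (6+7)/2 = 6.5.
Batch Y values → pooled ranks: 97→8, 74→5, 61→3, 77→6.5, 58→2
Mean rank = (8 + 5 + 3 + 6.5 + 2) / 5 = 4.90

4.90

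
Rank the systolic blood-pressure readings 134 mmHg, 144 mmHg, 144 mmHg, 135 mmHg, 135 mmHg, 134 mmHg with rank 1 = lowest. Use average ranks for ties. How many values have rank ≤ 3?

Sorted (ascending): 134, 134, 135, 135, 144, 144
The 2 values of 134 occupy positions 1–2 → average rank (1+2)/2 = 1.5.
The 2 values of 135 occupy positions 3–4 → average rank (3+4)/2 = 3.5.
The 2 values of 144 occupy positions 5–6 → average rank (5+6)/2 = 5.5.
Ranks ≤ 3: {1.5, 1.5} → 2 values.

2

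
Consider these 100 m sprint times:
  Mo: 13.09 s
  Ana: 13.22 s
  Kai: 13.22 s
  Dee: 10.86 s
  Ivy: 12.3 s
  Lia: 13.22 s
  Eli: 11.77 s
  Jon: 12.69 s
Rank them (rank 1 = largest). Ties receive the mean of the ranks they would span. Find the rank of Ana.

Sorted (descending): 13.22, 13.22, 13.22, 13.09, 12.69, 12.3, 11.77, 10.86
The 3 values of 13.22 occupy positions 1–3 → average rank 2.
Ana has value 13.22 s → rank 2.

2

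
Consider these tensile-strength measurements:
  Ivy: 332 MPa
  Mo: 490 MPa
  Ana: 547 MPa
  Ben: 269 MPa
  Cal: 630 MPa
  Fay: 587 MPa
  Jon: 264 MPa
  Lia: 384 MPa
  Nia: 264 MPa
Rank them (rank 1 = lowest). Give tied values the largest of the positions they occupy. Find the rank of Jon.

Sorted (ascending): 264, 264, 269, 332, 384, 490, 547, 587, 630
The 2 values of 264 occupy positions 1–2 → each gets rank 2.
Jon has value 264 MPa → rank 2.

2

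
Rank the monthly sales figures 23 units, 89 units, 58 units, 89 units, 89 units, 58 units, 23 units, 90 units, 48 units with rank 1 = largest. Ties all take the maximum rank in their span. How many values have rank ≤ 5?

Sorted (descending): 90, 89, 89, 89, 58, 58, 48, 23, 23
The 3 values of 89 occupy positions 2–4 → each gets rank 4.
The 2 values of 58 occupy positions 5–6 → each gets rank 6.
The 2 values of 23 occupy positions 8–9 → each gets rank 9.
Ranks ≤ 5: {1, 4, 4, 4} → 4 values.

4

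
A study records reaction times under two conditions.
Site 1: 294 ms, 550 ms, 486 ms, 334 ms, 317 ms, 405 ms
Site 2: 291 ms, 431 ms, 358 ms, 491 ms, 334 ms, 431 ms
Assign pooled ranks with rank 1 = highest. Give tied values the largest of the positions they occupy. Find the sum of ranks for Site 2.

Sorted (descending): 550, 491, 486, 431, 431, 405, 358, 334, 334, 317, 294, 291
The 2 values of 431 occupy positions 4–5 → each gets rank 5.
The 2 values of 334 occupy positions 8–9 → each gets rank 9.
Site 2 values → pooled ranks: 291→12, 431→5, 358→7, 491→2, 334→9, 431→5
Rank sum = 12 + 5 + 7 + 2 + 9 + 5 = 40

40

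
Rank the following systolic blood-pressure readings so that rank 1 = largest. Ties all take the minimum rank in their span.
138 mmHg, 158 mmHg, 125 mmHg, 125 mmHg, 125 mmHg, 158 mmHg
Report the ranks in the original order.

3, 1, 4, 4, 4, 1

Sorted (descending): 158, 158, 138, 125, 125, 125
The 2 values of 158 occupy positions 1–2 → each gets rank 1.
The 3 values of 125 occupy positions 4–6 → each gets rank 4.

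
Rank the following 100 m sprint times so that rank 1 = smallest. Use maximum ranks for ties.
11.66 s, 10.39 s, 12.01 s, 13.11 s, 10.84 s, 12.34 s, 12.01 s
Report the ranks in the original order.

3, 1, 5, 7, 2, 6, 5

Sorted (ascending): 10.39, 10.84, 11.66, 12.01, 12.01, 12.34, 13.11
The 2 values of 12.01 occupy positions 4–5 → each gets rank 5.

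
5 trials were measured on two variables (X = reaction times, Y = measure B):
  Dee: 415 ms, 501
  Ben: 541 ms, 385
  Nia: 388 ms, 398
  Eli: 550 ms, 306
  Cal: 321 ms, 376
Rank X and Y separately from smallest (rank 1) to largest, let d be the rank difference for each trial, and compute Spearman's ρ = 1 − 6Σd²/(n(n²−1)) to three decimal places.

-0.300

Ranks of variable 1: 3, 4, 2, 5, 1
Ranks of variable 2: 5, 3, 4, 1, 2
d = r₁ − r₂: -2, 1, -2, 4, -1
d²: 4, 1, 4, 16, 1; Σd² = 26
ρ = 1 − 6·26/(5·24) = 1 − 156/120 = -0.300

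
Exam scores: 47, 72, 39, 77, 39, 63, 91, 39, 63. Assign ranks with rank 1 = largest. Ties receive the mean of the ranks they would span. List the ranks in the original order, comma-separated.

Sorted (descending): 91, 77, 72, 63, 63, 47, 39, 39, 39
The 2 values of 63 occupy positions 4–5 → average rank (4+5)/2 = 4.5.
The 3 values of 39 occupy positions 7–9 → average rank 8.

6, 3, 8, 2, 8, 4.5, 1, 8, 4.5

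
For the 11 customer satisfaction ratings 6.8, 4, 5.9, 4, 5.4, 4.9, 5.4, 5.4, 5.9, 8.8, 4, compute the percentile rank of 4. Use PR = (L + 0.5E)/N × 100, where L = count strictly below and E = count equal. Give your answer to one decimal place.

N = 11.
Strictly below 4: 0. Equal to 4: 3.
PR = (0 + 0.5·3)/11 × 100 = 13.6

13.6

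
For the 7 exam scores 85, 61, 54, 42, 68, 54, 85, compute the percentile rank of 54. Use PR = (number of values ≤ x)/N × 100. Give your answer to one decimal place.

N = 7.
Strictly below 54: 1. Equal to 54: 2.
PR = 3/7 × 100 = 42.9

42.9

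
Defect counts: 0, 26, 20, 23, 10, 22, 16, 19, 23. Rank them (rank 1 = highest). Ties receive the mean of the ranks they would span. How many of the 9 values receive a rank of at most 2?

1

Sorted (descending): 26, 23, 23, 22, 20, 19, 16, 10, 0
The 2 values of 23 occupy positions 2–3 → average rank (2+3)/2 = 2.5.
Ranks ≤ 2: {1} → 1 value.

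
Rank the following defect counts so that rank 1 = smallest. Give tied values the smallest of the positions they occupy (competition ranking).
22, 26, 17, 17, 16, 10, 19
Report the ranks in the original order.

Sorted (ascending): 10, 16, 17, 17, 19, 22, 26
The 2 values of 17 occupy positions 3–4 → each gets rank 3.

6, 7, 3, 3, 2, 1, 5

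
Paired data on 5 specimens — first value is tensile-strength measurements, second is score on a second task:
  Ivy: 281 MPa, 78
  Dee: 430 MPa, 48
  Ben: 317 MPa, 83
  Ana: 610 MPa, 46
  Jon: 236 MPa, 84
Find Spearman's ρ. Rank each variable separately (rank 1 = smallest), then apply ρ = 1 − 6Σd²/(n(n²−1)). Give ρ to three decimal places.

Ranks of variable 1: 2, 4, 3, 5, 1
Ranks of variable 2: 3, 2, 4, 1, 5
d = r₁ − r₂: -1, 2, -1, 4, -4
d²: 1, 4, 1, 16, 16; Σd² = 38
ρ = 1 − 6·38/(5·24) = 1 − 228/120 = -0.900

-0.900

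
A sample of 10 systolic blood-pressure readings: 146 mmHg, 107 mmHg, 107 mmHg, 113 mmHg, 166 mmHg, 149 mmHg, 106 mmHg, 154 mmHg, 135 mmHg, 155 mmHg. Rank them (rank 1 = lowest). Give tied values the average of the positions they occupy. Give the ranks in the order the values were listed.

Sorted (ascending): 106, 107, 107, 113, 135, 146, 149, 154, 155, 166
The 2 values of 107 occupy positions 2–3 → average rank (2+3)/2 = 2.5.

6, 2.5, 2.5, 4, 10, 7, 1, 8, 5, 9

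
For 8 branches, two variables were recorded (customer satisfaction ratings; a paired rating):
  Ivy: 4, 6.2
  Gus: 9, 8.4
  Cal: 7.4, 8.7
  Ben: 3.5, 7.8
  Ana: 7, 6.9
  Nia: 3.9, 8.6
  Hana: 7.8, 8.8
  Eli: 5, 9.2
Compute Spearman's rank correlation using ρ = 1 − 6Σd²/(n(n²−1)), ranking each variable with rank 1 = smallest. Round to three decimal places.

0.310

Ranks of variable 1: 3, 8, 6, 1, 5, 2, 7, 4
Ranks of variable 2: 1, 4, 6, 3, 2, 5, 7, 8
d = r₁ − r₂: 2, 4, 0, -2, 3, -3, 0, -4
d²: 4, 16, 0, 4, 9, 9, 0, 16; Σd² = 58
ρ = 1 − 6·58/(8·63) = 1 − 348/504 = 0.310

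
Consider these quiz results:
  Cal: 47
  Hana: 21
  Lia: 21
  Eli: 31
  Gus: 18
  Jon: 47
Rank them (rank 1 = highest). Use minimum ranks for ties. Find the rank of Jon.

1

Sorted (descending): 47, 47, 31, 21, 21, 18
The 2 values of 47 occupy positions 1–2 → each gets rank 1.
The 2 values of 21 occupy positions 4–5 → each gets rank 4.
Jon has value 47 → rank 1.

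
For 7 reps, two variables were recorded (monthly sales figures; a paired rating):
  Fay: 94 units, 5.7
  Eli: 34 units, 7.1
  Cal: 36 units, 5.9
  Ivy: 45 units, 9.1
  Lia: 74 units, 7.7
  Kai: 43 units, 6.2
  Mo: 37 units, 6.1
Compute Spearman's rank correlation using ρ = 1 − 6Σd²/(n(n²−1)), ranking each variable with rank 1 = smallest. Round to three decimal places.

0.000

Ranks of variable 1: 7, 1, 2, 5, 6, 4, 3
Ranks of variable 2: 1, 5, 2, 7, 6, 4, 3
d = r₁ − r₂: 6, -4, 0, -2, 0, 0, 0
d²: 36, 16, 0, 4, 0, 0, 0; Σd² = 56
ρ = 1 − 6·56/(7·48) = 1 − 336/336 = 0.000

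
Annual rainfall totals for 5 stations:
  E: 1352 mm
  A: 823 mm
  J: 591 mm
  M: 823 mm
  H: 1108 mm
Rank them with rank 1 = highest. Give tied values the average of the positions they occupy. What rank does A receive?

3.5

Sorted (descending): 1352, 1108, 823, 823, 591
The 2 values of 823 occupy positions 3–4 → average rank (3+4)/2 = 3.5.
A has value 823 mm → rank 3.5.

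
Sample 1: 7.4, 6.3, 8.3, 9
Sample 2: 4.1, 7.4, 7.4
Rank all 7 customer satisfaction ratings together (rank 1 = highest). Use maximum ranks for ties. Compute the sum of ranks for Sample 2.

17

Sorted (descending): 9, 8.3, 7.4, 7.4, 7.4, 6.3, 4.1
The 3 values of 7.4 occupy positions 3–5 → each gets rank 5.
Sample 2 values → pooled ranks: 4.1→7, 7.4→5, 7.4→5
Rank sum = 7 + 5 + 5 = 17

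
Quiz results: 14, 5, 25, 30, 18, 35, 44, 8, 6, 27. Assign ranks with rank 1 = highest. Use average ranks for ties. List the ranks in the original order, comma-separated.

Sorted (descending): 44, 35, 30, 27, 25, 18, 14, 8, 6, 5
No ties — each value takes its position as its rank.

7, 10, 5, 3, 6, 2, 1, 8, 9, 4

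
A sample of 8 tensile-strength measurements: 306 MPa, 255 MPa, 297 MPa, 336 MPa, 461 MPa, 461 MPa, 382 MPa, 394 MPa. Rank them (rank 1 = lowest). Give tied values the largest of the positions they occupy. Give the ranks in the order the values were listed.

Sorted (ascending): 255, 297, 306, 336, 382, 394, 461, 461
The 2 values of 461 occupy positions 7–8 → each gets rank 8.

3, 1, 2, 4, 8, 8, 5, 6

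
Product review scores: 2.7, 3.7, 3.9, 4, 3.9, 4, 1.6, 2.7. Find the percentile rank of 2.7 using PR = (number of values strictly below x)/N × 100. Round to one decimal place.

N = 8.
Strictly below 2.7: 1. Equal to 2.7: 2.
PR = 1/8 × 100 = 12.5

12.5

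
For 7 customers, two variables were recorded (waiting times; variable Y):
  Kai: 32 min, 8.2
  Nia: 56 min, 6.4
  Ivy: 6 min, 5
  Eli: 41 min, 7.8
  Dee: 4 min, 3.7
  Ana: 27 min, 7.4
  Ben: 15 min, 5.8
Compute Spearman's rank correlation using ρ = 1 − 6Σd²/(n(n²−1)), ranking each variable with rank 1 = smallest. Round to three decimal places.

0.750

Ranks of variable 1: 5, 7, 2, 6, 1, 4, 3
Ranks of variable 2: 7, 4, 2, 6, 1, 5, 3
d = r₁ − r₂: -2, 3, 0, 0, 0, -1, 0
d²: 4, 9, 0, 0, 0, 1, 0; Σd² = 14
ρ = 1 − 6·14/(7·48) = 1 − 84/336 = 0.750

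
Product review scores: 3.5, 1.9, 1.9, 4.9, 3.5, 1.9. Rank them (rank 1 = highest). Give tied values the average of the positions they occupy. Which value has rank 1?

Sorted (descending): 4.9, 3.5, 3.5, 1.9, 1.9, 1.9
The 2 values of 3.5 occupy positions 2–3 → average rank (2+3)/2 = 2.5.
The 3 values of 1.9 occupy positions 4–6 → average rank 5.
Rank 1 → value 4.9.

4.9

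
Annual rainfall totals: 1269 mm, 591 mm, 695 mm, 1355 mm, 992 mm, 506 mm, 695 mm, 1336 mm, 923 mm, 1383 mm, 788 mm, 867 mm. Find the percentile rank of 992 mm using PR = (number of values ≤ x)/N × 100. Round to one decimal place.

N = 12.
Strictly below 992: 7. Equal to 992: 1.
PR = 8/12 × 100 = 66.7

66.7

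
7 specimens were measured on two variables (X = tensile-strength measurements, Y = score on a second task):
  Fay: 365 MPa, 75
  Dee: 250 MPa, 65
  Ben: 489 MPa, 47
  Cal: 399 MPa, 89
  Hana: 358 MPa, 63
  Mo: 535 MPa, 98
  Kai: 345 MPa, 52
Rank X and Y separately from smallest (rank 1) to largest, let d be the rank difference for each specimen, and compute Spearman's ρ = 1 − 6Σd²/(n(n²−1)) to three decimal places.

0.357

Ranks of variable 1: 4, 1, 6, 5, 3, 7, 2
Ranks of variable 2: 5, 4, 1, 6, 3, 7, 2
d = r₁ − r₂: -1, -3, 5, -1, 0, 0, 0
d²: 1, 9, 25, 1, 0, 0, 0; Σd² = 36
ρ = 1 − 6·36/(7·48) = 1 − 216/336 = 0.357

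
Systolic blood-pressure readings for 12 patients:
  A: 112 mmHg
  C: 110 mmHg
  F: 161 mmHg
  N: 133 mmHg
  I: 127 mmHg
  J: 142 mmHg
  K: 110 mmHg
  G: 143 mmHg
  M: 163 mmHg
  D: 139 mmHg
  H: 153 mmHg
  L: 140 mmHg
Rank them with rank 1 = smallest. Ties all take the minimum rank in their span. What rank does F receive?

Sorted (ascending): 110, 110, 112, 127, 133, 139, 140, 142, 143, 153, 161, 163
The 2 values of 110 occupy positions 1–2 → each gets rank 1.
F has value 161 mmHg → rank 11.

11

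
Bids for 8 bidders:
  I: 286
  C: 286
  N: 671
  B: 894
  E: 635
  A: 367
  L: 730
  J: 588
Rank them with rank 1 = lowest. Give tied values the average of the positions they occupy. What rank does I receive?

1.5

Sorted (ascending): 286, 286, 367, 588, 635, 671, 730, 894
The 2 values of 286 occupy positions 1–2 → average rank (1+2)/2 = 1.5.
I has value 286 → rank 1.5.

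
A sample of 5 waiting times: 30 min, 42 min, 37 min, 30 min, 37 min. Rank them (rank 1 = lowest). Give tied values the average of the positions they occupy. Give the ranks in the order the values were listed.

1.5, 5, 3.5, 1.5, 3.5

Sorted (ascending): 30, 30, 37, 37, 42
The 2 values of 30 occupy positions 1–2 → average rank (1+2)/2 = 1.5.
The 2 values of 37 occupy positions 3–4 → average rank (3+4)/2 = 3.5.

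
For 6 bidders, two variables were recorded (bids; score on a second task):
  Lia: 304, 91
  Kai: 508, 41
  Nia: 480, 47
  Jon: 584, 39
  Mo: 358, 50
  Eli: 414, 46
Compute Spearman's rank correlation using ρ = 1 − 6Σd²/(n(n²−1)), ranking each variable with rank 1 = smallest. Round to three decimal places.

-0.943

Ranks of variable 1: 1, 5, 4, 6, 2, 3
Ranks of variable 2: 6, 2, 4, 1, 5, 3
d = r₁ − r₂: -5, 3, 0, 5, -3, 0
d²: 25, 9, 0, 25, 9, 0; Σd² = 68
ρ = 1 − 6·68/(6·35) = 1 − 408/210 = -0.943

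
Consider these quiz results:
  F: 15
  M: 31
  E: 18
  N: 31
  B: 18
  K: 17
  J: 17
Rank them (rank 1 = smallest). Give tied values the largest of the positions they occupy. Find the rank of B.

Sorted (ascending): 15, 17, 17, 18, 18, 31, 31
The 2 values of 17 occupy positions 2–3 → each gets rank 3.
The 2 values of 18 occupy positions 4–5 → each gets rank 5.
The 2 values of 31 occupy positions 6–7 → each gets rank 7.
B has value 18 → rank 5.

5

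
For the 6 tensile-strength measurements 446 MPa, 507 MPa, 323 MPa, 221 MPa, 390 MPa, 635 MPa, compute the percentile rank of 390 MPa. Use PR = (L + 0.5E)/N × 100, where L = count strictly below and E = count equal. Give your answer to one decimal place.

N = 6.
Strictly below 390: 2. Equal to 390: 1.
PR = (2 + 0.5·1)/6 × 100 = 41.7

41.7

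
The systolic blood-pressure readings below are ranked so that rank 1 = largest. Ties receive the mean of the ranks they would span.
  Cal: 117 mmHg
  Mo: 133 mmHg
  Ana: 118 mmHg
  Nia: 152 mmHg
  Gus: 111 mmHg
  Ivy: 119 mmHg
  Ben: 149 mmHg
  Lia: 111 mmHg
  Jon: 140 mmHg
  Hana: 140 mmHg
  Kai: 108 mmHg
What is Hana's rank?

3.5

Sorted (descending): 152, 149, 140, 140, 133, 119, 118, 117, 111, 111, 108
The 2 values of 140 occupy positions 3–4 → average rank (3+4)/2 = 3.5.
The 2 values of 111 occupy positions 9–10 → average rank (9+10)/2 = 9.5.
Hana has value 140 mmHg → rank 3.5.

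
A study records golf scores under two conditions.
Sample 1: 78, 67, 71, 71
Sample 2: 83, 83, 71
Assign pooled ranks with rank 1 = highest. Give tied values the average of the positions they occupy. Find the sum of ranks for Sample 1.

20

Sorted (descending): 83, 83, 78, 71, 71, 71, 67
The 2 values of 83 occupy positions 1–2 → average rank (1+2)/2 = 1.5.
The 3 values of 71 occupy positions 4–6 → average rank 5.
Sample 1 values → pooled ranks: 78→3, 67→7, 71→5, 71→5
Rank sum = 3 + 7 + 5 + 5 = 20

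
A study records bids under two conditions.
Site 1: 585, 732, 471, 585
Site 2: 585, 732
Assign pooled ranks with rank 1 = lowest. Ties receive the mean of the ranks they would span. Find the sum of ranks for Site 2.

Sorted (ascending): 471, 585, 585, 585, 732, 732
The 3 values of 585 occupy positions 2–4 → average rank 3.
The 2 values of 732 occupy positions 5–6 → average rank (5+6)/2 = 5.5.
Site 2 values → pooled ranks: 585→3, 732→5.5
Rank sum = 3 + 5.5 = 8.5

8.5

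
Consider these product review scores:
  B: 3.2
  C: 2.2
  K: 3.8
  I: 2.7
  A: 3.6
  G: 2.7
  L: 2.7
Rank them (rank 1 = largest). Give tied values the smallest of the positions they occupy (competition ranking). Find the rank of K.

1

Sorted (descending): 3.8, 3.6, 3.2, 2.7, 2.7, 2.7, 2.2
The 3 values of 2.7 occupy positions 4–6 → each gets rank 4.
K has value 3.8 → rank 1.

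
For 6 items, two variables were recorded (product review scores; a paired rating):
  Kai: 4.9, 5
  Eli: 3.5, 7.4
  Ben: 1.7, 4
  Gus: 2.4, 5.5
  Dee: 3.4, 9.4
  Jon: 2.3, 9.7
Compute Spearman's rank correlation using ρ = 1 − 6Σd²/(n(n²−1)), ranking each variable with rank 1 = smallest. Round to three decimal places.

0.029

Ranks of variable 1: 6, 5, 1, 3, 4, 2
Ranks of variable 2: 2, 4, 1, 3, 5, 6
d = r₁ − r₂: 4, 1, 0, 0, -1, -4
d²: 16, 1, 0, 0, 1, 16; Σd² = 34
ρ = 1 − 6·34/(6·35) = 1 − 204/210 = 0.029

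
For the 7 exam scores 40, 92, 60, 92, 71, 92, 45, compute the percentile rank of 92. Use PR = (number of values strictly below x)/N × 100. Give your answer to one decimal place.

N = 7.
Strictly below 92: 4. Equal to 92: 3.
PR = 4/7 × 100 = 57.1

57.1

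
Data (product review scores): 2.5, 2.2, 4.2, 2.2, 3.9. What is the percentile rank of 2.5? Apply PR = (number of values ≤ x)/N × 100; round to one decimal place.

60.0

N = 5.
Strictly below 2.5: 2. Equal to 2.5: 1.
PR = 3/5 × 100 = 60.0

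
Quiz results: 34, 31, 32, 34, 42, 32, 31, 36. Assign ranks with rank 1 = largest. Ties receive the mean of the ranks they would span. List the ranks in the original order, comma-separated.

Sorted (descending): 42, 36, 34, 34, 32, 32, 31, 31
The 2 values of 34 occupy positions 3–4 → average rank (3+4)/2 = 3.5.
The 2 values of 32 occupy positions 5–6 → average rank (5+6)/2 = 5.5.
The 2 values of 31 occupy positions 7–8 → average rank (7+8)/2 = 7.5.

3.5, 7.5, 5.5, 3.5, 1, 5.5, 7.5, 2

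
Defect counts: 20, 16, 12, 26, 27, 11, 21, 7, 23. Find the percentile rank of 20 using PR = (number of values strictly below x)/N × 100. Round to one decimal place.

44.4

N = 9.
Strictly below 20: 4. Equal to 20: 1.
PR = 4/9 × 100 = 44.4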